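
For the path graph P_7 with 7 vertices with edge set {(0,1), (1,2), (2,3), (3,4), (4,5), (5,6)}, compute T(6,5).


A path on 7 vertices is a tree with 6 edges.
T(x,y) = x^(6) for any tree.
T(6,5) = 6^6 = 46656.

46656


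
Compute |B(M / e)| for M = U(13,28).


Contracting e from U(13,28) gives U(12,27).
Bases of U(12,27) = (27 choose 12) = 17383860.

17383860


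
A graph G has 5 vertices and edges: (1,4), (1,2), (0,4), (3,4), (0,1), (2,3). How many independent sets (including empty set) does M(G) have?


An independent set in a graphic matroid is an acyclic edge subset.
G has 5 vertices and 6 edges.
Enumerate all 2^6 = 64 subsets, checking for acyclicity.
Total independent sets = 52.

52


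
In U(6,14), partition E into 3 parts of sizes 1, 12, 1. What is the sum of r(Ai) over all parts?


r(Ai) = min(|Ai|, 6) for each part.
Sum = min(1,6) + min(12,6) + min(1,6)
    = 1 + 6 + 1
    = 8.

8


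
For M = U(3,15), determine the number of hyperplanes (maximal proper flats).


Hyperplanes of U(3,15) are flats of rank 2.
In a uniform matroid, these are exactly the (2)-element subsets.
Count = C(15,2) = (15 * 14) / (1 * 2) = 105.

105


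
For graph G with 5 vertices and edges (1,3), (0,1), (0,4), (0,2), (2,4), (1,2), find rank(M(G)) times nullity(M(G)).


r(M) = |V| - c = 5 - 1 = 4.
nullity = |E| - r(M) = 6 - 4 = 2.
Product = 4 * 2 = 8.

8


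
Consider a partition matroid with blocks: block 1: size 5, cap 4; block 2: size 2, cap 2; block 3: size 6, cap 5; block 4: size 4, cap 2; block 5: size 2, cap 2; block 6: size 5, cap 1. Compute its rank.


Rank of a partition matroid = sum of min(|Si|, ci) for each block.
= min(5,4) + min(2,2) + min(6,5) + min(4,2) + min(2,2) + min(5,1)
= 4 + 2 + 5 + 2 + 2 + 1
= 16.

16


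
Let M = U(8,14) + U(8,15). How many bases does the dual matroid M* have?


(M1+M2)* = M1* + M2*.
M1* = U(6,14), bases: C(14,6) = 3003.
M2* = U(7,15), bases: C(15,7) = 6435.
|B(M*)| = 3003 * 6435 = 19324305.

19324305


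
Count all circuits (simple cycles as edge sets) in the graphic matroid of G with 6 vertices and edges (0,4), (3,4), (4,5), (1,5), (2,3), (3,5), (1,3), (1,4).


A circuit in a graphic matroid = edge set of a simple cycle.
G has 6 vertices and 8 edges.
Enumerating all minimal edge subsets forming cycles...
Total circuits found: 7.

7


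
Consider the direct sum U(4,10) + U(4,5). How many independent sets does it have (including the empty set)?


For a direct sum, |I(M1+M2)| = |I(M1)| * |I(M2)|.
|I(U(4,10))| = sum C(10,k) for k=0..4 = 386.
|I(U(4,5))| = sum C(5,k) for k=0..4 = 31.
Total = 386 * 31 = 11966.

11966


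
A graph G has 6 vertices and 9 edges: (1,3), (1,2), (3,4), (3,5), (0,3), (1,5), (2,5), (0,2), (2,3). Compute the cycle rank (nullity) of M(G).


Cycle rank (nullity) = |E| - r(M) = |E| - (|V| - c).
|E| = 9, |V| = 6, c = 1.
Nullity = 9 - (6 - 1) = 9 - 5 = 4.

4


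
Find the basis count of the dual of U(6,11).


The dual of U(r,n) is U(n-r, n) = U(5,11).
Bases of U(5,11) are all (5)-element subsets.
|B(M*)| = C(11,5) = 462.

462


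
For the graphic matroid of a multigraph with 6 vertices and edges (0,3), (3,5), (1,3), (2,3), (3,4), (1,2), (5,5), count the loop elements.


In a graphic matroid, a loop is a self-loop edge (u,u) with rank 0.
Examining all 7 edges for self-loops...
Self-loops found: (5,5)
Number of loops = 1.

1


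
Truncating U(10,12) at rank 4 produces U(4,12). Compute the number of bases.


Truncating U(10,12) to rank 4 gives U(4,12).
Bases of U(4,12) are all 4-element subsets of 12 elements.
Number of bases = (12 choose 4) = 495.

495


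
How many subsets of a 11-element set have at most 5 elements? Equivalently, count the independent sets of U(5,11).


Independent sets of U(5,11) are all subsets of size <= 5.
Count = (11 choose 0) + (11 choose 1) + (11 choose 2) + (11 choose 3) + (11 choose 4) + (11 choose 5)
     = 1 + 11 + 55 + 165 + 330 + 462
     = 1024.

1024


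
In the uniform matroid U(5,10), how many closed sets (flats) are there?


Flats of U(5,10): every subset of size < 5 is a flat, plus E itself.
Count = (10 choose 0) + (10 choose 1) + (10 choose 2) + (10 choose 3) + (10 choose 4) + 1
     = 1 + 10 + 45 + 120 + 210 + 1
     = 387.

387


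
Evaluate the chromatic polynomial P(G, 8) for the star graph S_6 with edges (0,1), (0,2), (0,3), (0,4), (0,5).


P(tree, k) = k * (k-1)^(5) for any tree on 6 vertices.
P(8) = 8 * 7^5 = 8 * 16807 = 134456.

134456


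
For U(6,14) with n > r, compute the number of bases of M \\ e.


Deleting e from U(6,14) gives U(6,13) since n > r.
Bases of U(6,13) = (13 choose 6) = 1716.

1716


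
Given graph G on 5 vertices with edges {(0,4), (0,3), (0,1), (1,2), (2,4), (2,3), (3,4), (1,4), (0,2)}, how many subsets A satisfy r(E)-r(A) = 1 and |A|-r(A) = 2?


R(x,y) = sum over A in 2^E of x^(r(E)-r(A)) * y^(|A|-r(A)).
G has 5 vertices, 9 edges. r(E) = 4.
Enumerate all 2^9 = 512 subsets.
Count subsets with r(E)-r(A)=1 and |A|-r(A)=2: 15.

15


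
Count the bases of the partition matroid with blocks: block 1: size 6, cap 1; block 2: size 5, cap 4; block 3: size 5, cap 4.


A basis picks exactly ci elements from block i.
Number of bases = product of C(|Si|, ci).
= C(6,1) * C(5,4) * C(5,4)
= 6 * 5 * 5
= 150.

150


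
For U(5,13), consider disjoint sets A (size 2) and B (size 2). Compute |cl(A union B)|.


|A union B| = 2 + 2 = 4 (disjoint).
In U(5,13), cl(S) = S if |S| < 5, else cl(S) = E.
Since 4 < 5, cl(A union B) = A union B.
|cl(A union B)| = 4.

4


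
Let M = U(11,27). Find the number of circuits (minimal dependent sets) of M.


In U(11,27), circuits are the (12)-element subsets.
Any set of 12 elements is dependent, and removing any one element gives
an independent set of size 11, so it is a minimal dependent set.
Number of circuits = C(27,12) = 27! / (12! * 15!) = 17383860.

17383860


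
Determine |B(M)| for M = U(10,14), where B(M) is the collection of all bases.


Bases of U(10,14) are all 10-element subsets of the 14-element ground set.
Number of bases = C(14,10).
C(14,10) = 14! / (10! * 4!) = 1001.

1001


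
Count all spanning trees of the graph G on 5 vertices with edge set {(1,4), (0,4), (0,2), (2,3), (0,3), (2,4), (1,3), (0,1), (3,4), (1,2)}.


By Kirchhoff's matrix tree theorem, the number of spanning trees equals
the determinant of any cofactor of the Laplacian matrix L.
G has 5 vertices and 10 edges.
Computing the (4 x 4) cofactor determinant gives 125.

125


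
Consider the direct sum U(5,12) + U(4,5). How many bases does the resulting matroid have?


Bases of a direct sum M1 + M2: |B| = |B(M1)| * |B(M2)|.
|B(U(5,12))| = C(12,5) = 792.
|B(U(4,5))| = C(5,4) = 5.
Total bases = 792 * 5 = 3960.

3960


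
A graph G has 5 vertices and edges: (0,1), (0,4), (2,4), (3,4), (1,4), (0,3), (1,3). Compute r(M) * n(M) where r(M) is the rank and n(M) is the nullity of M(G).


r(M) = |V| - c = 5 - 1 = 4.
nullity = |E| - r(M) = 7 - 4 = 3.
Product = 4 * 3 = 12.

12


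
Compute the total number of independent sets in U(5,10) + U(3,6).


For a direct sum, |I(M1+M2)| = |I(M1)| * |I(M2)|.
|I(U(5,10))| = sum C(10,k) for k=0..5 = 638.
|I(U(3,6))| = sum C(6,k) for k=0..3 = 42.
Total = 638 * 42 = 26796.

26796


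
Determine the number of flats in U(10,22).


Flats of U(10,22): every subset of size < 10 is a flat, plus E itself.
Count = (22 choose 0) + (22 choose 1) + (22 choose 2) + (22 choose 3) + (22 choose 4) + (22 choose 5) + (22 choose 6) + (22 choose 7) + (22 choose 8) + (22 choose 9) + 1
     = 1 + 22 + 231 + 1540 + 7315 + 26334 + 74613 + 170544 + 319770 + 497420 + 1
     = 1097791.

1097791


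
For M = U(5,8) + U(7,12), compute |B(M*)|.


(M1+M2)* = M1* + M2*.
M1* = U(3,8), bases: C(8,3) = 56.
M2* = U(5,12), bases: C(12,5) = 792.
|B(M*)| = 56 * 792 = 44352.

44352


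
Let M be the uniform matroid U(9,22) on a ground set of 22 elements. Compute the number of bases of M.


Bases of U(9,22) are all 9-element subsets of the 22-element ground set.
Number of bases = C(22,9).
C(22,9) = 497420.

497420


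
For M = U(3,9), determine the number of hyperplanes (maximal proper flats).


Hyperplanes of U(3,9) are flats of rank 2.
In a uniform matroid, these are exactly the (2)-element subsets.
Count = (9 choose 2) = 36.

36


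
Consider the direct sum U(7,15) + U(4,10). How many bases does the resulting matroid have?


Bases of a direct sum M1 + M2: |B| = |B(M1)| * |B(M2)|.
|B(U(7,15))| = C(15,7) = 6435.
|B(U(4,10))| = C(10,4) = 210.
Total bases = 6435 * 210 = 1351350.

1351350


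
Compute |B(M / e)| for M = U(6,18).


Contracting e from U(6,18) gives U(5,17).
Bases of U(5,17) = (17 choose 5) = 6188.

6188


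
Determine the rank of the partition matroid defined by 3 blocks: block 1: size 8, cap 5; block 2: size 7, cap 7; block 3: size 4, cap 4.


Rank of a partition matroid = sum of min(|Si|, ci) for each block.
= min(8,5) + min(7,7) + min(4,4)
= 5 + 7 + 4
= 16.

16


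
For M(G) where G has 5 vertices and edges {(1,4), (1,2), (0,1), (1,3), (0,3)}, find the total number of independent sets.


An independent set in a graphic matroid is an acyclic edge subset.
G has 5 vertices and 5 edges.
Enumerate all 2^5 = 32 subsets, checking for acyclicity.
Total independent sets = 28.

28


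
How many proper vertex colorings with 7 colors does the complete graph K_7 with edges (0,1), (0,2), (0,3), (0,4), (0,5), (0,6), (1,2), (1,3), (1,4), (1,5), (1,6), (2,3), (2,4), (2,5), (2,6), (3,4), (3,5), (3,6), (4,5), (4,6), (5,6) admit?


P(K_7, k) = k(k-1)(k-2)...(k-6).
P(7) = (7) * (6) * (5) * (4) * (3) * (2) * (1) = 5040.

5040


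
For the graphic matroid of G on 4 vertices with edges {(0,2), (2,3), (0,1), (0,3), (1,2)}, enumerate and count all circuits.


A circuit in a graphic matroid = edge set of a simple cycle.
G has 4 vertices and 5 edges.
Enumerating all minimal edge subsets forming cycles...
Total circuits found: 3.

3


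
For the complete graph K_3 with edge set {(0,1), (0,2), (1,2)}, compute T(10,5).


T(K_3; x,y) = x^2 + x + y.
T(10,5) = 100 + 10 + 5 = 115.

115


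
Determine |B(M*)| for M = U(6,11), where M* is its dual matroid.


The dual of U(r,n) is U(n-r, n) = U(5,11).
Bases of U(5,11) are all (5)-element subsets.
|B(M*)| = C(11,5) = 462.

462


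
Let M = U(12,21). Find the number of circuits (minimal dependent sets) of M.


In U(12,21), circuits are the (13)-element subsets.
Any set of 13 elements is dependent, and removing any one element gives
an independent set of size 12, so it is a minimal dependent set.
Number of circuits = C(21,13) = 203490.

203490


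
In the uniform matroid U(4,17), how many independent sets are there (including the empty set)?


Independent sets of U(4,17) are all subsets of size <= 4.
Count = (17 choose 0) + (17 choose 1) + (17 choose 2) + (17 choose 3) + (17 choose 4)
     = 1 + 17 + 136 + 680 + 2380
     = 3214.

3214


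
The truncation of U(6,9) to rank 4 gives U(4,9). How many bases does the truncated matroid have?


Truncating U(6,9) to rank 4 gives U(4,9).
Bases of U(4,9) are all 4-element subsets of 9 elements.
Number of bases = C(9,4) = 9! / (4! * 5!) = 126.

126


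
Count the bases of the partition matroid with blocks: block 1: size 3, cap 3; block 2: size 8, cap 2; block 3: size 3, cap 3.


A basis picks exactly ci elements from block i.
Number of bases = product of C(|Si|, ci).
= C(3,3) * C(8,2) * C(3,3)
= 1 * 28 * 1
= 28.

28


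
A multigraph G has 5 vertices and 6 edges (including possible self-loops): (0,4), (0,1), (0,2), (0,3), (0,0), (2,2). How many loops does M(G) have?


In a graphic matroid, a loop is a self-loop edge (u,u) with rank 0.
Examining all 6 edges for self-loops...
Self-loops found: (0,0), (2,2)
Number of loops = 2.

2


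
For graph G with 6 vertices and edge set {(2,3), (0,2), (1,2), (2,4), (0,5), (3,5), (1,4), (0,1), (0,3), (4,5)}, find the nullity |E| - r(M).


Cycle rank (nullity) = |E| - r(M) = |E| - (|V| - c).
|E| = 10, |V| = 6, c = 1.
Nullity = 10 - (6 - 1) = 10 - 5 = 5.

5


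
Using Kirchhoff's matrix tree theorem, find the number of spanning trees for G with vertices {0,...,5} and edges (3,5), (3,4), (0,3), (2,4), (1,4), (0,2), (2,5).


By Kirchhoff's matrix tree theorem, the number of spanning trees equals
the determinant of any cofactor of the Laplacian matrix L.
G has 6 vertices and 7 edges.
Computing the (5 x 5) cofactor determinant gives 12.

12


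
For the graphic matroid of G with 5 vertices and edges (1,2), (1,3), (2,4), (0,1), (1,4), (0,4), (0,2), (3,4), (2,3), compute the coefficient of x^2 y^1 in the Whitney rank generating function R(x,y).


R(x,y) = sum over A in 2^E of x^(r(E)-r(A)) * y^(|A|-r(A)).
G has 5 vertices, 9 edges. r(E) = 4.
Enumerate all 2^9 = 512 subsets.
Count subsets with r(E)-r(A)=2 and |A|-r(A)=1: 7.

7


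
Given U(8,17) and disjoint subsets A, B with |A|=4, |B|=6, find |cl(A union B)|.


|A union B| = 4 + 6 = 10 (disjoint).
In U(8,17), cl(S) = S if |S| < 8, else cl(S) = E.
Since 10 >= 8, cl(A union B) = E.
|cl(A union B)| = 17.

17


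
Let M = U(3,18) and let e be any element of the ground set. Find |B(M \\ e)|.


Deleting e from U(3,18) gives U(3,17) since n > r.
Bases of U(3,17) = (17 choose 3) = 680.

680


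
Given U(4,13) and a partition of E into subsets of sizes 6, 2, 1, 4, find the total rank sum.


r(Ai) = min(|Ai|, 4) for each part.
Sum = min(6,4) + min(2,4) + min(1,4) + min(4,4)
    = 4 + 2 + 1 + 4
    = 11.

11


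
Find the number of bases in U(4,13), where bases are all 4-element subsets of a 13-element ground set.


Bases of U(4,13) are all 4-element subsets of the 13-element ground set.
Number of bases = C(13,4).
C(13,4) = (13 * 12 * 11 * 10) / (1 * 2 * 3 * 4) = 715.

715


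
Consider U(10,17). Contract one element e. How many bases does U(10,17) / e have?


Contracting e from U(10,17) gives U(9,16).
Bases of U(9,16) = C(16,9) = 16! / (9! * 7!) = 11440.

11440


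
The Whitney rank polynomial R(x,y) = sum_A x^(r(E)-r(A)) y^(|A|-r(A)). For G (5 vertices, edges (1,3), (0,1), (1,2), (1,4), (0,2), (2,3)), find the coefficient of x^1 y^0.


R(x,y) = sum over A in 2^E of x^(r(E)-r(A)) * y^(|A|-r(A)).
G has 5 vertices, 6 edges. r(E) = 4.
Enumerate all 2^6 = 64 subsets.
Count subsets with r(E)-r(A)=1 and |A|-r(A)=0: 18.

18


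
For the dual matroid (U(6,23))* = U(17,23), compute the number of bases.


The dual of U(r,n) is U(n-r, n) = U(17,23).
Bases of U(17,23) are all (17)-element subsets.
|B(M*)| = C(23,17) = 100947.

100947


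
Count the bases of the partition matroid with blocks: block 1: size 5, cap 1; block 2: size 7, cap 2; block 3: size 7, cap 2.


A basis picks exactly ci elements from block i.
Number of bases = product of C(|Si|, ci).
= C(5,1) * C(7,2) * C(7,2)
= 5 * 21 * 21
= 2205.

2205


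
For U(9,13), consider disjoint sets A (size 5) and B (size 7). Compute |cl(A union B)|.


|A union B| = 5 + 7 = 12 (disjoint).
In U(9,13), cl(S) = S if |S| < 9, else cl(S) = E.
Since 12 >= 9, cl(A union B) = E.
|cl(A union B)| = 13.

13


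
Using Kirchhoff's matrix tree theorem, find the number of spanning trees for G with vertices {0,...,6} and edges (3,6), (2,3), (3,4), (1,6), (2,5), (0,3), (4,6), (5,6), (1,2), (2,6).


By Kirchhoff's matrix tree theorem, the number of spanning trees equals
the determinant of any cofactor of the Laplacian matrix L.
G has 7 vertices and 10 edges.
Computing the (6 x 6) cofactor determinant gives 52.

52


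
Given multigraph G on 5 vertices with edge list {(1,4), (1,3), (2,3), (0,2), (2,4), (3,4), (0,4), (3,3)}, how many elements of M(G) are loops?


In a graphic matroid, a loop is a self-loop edge (u,u) with rank 0.
Examining all 8 edges for self-loops...
Self-loops found: (3,3)
Number of loops = 1.

1


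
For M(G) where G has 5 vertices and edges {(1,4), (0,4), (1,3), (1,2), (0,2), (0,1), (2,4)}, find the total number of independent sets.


An independent set in a graphic matroid is an acyclic edge subset.
G has 5 vertices and 7 edges.
Enumerate all 2^7 = 128 subsets, checking for acyclicity.
Total independent sets = 76.

76


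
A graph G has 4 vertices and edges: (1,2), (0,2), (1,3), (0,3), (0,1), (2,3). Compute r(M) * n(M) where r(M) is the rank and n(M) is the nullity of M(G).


r(M) = |V| - c = 4 - 1 = 3.
nullity = |E| - r(M) = 6 - 3 = 3.
Product = 3 * 3 = 9.

9


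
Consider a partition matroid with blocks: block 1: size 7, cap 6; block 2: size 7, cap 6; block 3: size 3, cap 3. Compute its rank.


Rank of a partition matroid = sum of min(|Si|, ci) for each block.
= min(7,6) + min(7,6) + min(3,3)
= 6 + 6 + 3
= 15.

15


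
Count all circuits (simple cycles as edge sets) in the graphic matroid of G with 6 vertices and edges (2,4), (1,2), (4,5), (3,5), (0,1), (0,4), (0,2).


A circuit in a graphic matroid = edge set of a simple cycle.
G has 6 vertices and 7 edges.
Enumerating all minimal edge subsets forming cycles...
Total circuits found: 3.

3


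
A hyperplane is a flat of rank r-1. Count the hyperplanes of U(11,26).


Hyperplanes of U(11,26) are flats of rank 10.
In a uniform matroid, these are exactly the (10)-element subsets.
Count = C(26,10) = 5311735.

5311735


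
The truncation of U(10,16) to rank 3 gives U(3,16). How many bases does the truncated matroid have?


Truncating U(10,16) to rank 3 gives U(3,16).
Bases of U(3,16) are all 3-element subsets of 16 elements.
Number of bases = (16 choose 3) = 560.

560


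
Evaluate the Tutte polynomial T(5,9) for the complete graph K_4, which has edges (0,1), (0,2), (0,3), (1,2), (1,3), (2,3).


T(K_4; x,y) = x^3 + 3x^2 + 4xy + 2x + y^3 + 3y^2 + 2y.
Substituting x=5, y=9:
= 125 + 75 + 180 + 10 + 729 + 243 + 18
= 1380.

1380


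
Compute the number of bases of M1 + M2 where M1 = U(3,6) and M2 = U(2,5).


Bases of a direct sum M1 + M2: |B| = |B(M1)| * |B(M2)|.
|B(U(3,6))| = C(6,3) = 20.
|B(U(2,5))| = C(5,2) = 10.
Total bases = 20 * 10 = 200.

200


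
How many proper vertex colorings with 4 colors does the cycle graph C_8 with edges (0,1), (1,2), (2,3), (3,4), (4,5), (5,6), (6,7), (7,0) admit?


P(C_8, k) = (k-1)^8 + (-1)^8*(k-1).
P(4) = (3)^8 + 3
= 6561 + 3 = 6564.

6564


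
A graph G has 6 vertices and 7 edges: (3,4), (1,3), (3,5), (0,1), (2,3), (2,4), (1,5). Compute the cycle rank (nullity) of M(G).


Cycle rank (nullity) = |E| - r(M) = |E| - (|V| - c).
|E| = 7, |V| = 6, c = 1.
Nullity = 7 - (6 - 1) = 7 - 5 = 2.

2


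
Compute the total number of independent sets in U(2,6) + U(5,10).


For a direct sum, |I(M1+M2)| = |I(M1)| * |I(M2)|.
|I(U(2,6))| = sum C(6,k) for k=0..2 = 22.
|I(U(5,10))| = sum C(10,k) for k=0..5 = 638.
Total = 22 * 638 = 14036.

14036


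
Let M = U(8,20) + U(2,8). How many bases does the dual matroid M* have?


(M1+M2)* = M1* + M2*.
M1* = U(12,20), bases: C(20,12) = 125970.
M2* = U(6,8), bases: C(8,6) = 28.
|B(M*)| = 125970 * 28 = 3527160.

3527160


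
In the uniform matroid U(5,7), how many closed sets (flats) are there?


Flats of U(5,7): every subset of size < 5 is a flat, plus E itself.
Count = C(7,0) + C(7,1) + C(7,2) + C(7,3) + C(7,4) + 1
     = 1 + 7 + 21 + 35 + 35 + 1
     = 100.

100


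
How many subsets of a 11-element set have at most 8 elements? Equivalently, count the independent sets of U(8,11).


Independent sets of U(8,11) are all subsets of size <= 8.
Count = C(11,0) + C(11,1) + C(11,2) + C(11,3) + C(11,4) + C(11,5) + C(11,6) + C(11,7) + C(11,8)
     = 1 + 11 + 55 + 165 + 330 + 462 + 462 + 330 + 165
     = 1981.

1981


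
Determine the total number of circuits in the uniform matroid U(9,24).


In U(9,24), circuits are the (10)-element subsets.
Any set of 10 elements is dependent, and removing any one element gives
an independent set of size 9, so it is a minimal dependent set.
Number of circuits = C(24,10) = 24! / (10! * 14!) = 1961256.

1961256


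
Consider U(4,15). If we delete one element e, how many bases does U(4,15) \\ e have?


Deleting e from U(4,15) gives U(4,14) since n > r.
Bases of U(4,14) = C(14,4) = 14! / (4! * 10!) = 1001.

1001


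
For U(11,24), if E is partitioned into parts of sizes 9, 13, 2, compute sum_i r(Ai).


r(Ai) = min(|Ai|, 11) for each part.
Sum = min(9,11) + min(13,11) + min(2,11)
    = 9 + 11 + 2
    = 22.

22


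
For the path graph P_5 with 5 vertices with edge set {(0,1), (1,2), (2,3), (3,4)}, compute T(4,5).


A path on 5 vertices is a tree with 4 edges.
T(x,y) = x^(4) for any tree.
T(4,5) = 4^4 = 256.

256


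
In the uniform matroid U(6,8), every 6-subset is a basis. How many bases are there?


Bases of U(6,8) are all 6-element subsets of the 8-element ground set.
Number of bases = C(8,6).
(8 choose 6) = 28.

28


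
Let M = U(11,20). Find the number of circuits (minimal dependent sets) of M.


In U(11,20), circuits are the (12)-element subsets.
Any set of 12 elements is dependent, and removing any one element gives
an independent set of size 11, so it is a minimal dependent set.
Number of circuits = C(20,12) = 20! / (12! * 8!) = 125970.

125970


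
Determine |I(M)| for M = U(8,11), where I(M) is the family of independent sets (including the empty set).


Independent sets of U(8,11) are all subsets of size <= 8.
Count = C(11,0) + C(11,1) + C(11,2) + C(11,3) + C(11,4) + C(11,5) + C(11,6) + C(11,7) + C(11,8)
     = 1 + 11 + 55 + 165 + 330 + 462 + 462 + 330 + 165
     = 1981.

1981


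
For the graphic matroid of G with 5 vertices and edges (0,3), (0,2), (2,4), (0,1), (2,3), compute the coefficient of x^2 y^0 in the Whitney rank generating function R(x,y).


R(x,y) = sum over A in 2^E of x^(r(E)-r(A)) * y^(|A|-r(A)).
G has 5 vertices, 5 edges. r(E) = 4.
Enumerate all 2^5 = 32 subsets.
Count subsets with r(E)-r(A)=2 and |A|-r(A)=0: 10.

10


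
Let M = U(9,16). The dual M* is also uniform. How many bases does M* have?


The dual of U(r,n) is U(n-r, n) = U(7,16).
Bases of U(7,16) are all (7)-element subsets.
|B(M*)| = (16 choose 7) = 11440.

11440


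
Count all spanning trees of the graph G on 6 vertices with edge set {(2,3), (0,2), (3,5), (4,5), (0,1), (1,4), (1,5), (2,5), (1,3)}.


By Kirchhoff's matrix tree theorem, the number of spanning trees equals
the determinant of any cofactor of the Laplacian matrix L.
G has 6 vertices and 9 edges.
Computing the (5 x 5) cofactor determinant gives 61.

61


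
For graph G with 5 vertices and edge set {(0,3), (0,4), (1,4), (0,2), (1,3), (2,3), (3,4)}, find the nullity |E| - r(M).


Cycle rank (nullity) = |E| - r(M) = |E| - (|V| - c).
|E| = 7, |V| = 5, c = 1.
Nullity = 7 - (5 - 1) = 7 - 4 = 3.

3


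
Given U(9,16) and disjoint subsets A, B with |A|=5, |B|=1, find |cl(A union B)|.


|A union B| = 5 + 1 = 6 (disjoint).
In U(9,16), cl(S) = S if |S| < 9, else cl(S) = E.
Since 6 < 9, cl(A union B) = A union B.
|cl(A union B)| = 6.

6


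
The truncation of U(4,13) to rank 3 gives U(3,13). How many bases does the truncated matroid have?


Truncating U(4,13) to rank 3 gives U(3,13).
Bases of U(3,13) are all 3-element subsets of 13 elements.
Number of bases = C(13,3) = 13! / (3! * 10!) = 286.

286


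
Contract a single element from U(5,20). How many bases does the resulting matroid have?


Contracting e from U(5,20) gives U(4,19).
Bases of U(4,19) = (19 choose 4) = 3876.

3876


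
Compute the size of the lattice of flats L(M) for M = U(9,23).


Flats of U(9,23): every subset of size < 9 is a flat, plus E itself.
Count = (23 choose 0) + (23 choose 1) + (23 choose 2) + (23 choose 3) + (23 choose 4) + (23 choose 5) + (23 choose 6) + (23 choose 7) + (23 choose 8) + 1
     = 1 + 23 + 253 + 1771 + 8855 + 33649 + 100947 + 245157 + 490314 + 1
     = 880971.

880971


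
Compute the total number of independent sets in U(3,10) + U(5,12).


For a direct sum, |I(M1+M2)| = |I(M1)| * |I(M2)|.
|I(U(3,10))| = sum C(10,k) for k=0..3 = 176.
|I(U(5,12))| = sum C(12,k) for k=0..5 = 1586.
Total = 176 * 1586 = 279136.

279136


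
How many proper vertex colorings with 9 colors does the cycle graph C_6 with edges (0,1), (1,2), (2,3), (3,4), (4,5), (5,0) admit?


P(C_6, k) = (k-1)^6 + (-1)^6*(k-1).
P(9) = (8)^6 + 8
= 262144 + 8 = 262152.

262152


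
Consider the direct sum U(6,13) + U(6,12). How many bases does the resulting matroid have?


Bases of a direct sum M1 + M2: |B| = |B(M1)| * |B(M2)|.
|B(U(6,13))| = C(13,6) = 1716.
|B(U(6,12))| = C(12,6) = 924.
Total bases = 1716 * 924 = 1585584.

1585584


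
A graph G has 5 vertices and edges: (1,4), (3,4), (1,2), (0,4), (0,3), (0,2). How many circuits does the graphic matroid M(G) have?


A circuit in a graphic matroid = edge set of a simple cycle.
G has 5 vertices and 6 edges.
Enumerating all minimal edge subsets forming cycles...
Total circuits found: 3.

3


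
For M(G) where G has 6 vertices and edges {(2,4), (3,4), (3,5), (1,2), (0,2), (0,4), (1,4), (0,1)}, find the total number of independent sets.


An independent set in a graphic matroid is an acyclic edge subset.
G has 6 vertices and 8 edges.
Enumerate all 2^8 = 256 subsets, checking for acyclicity.
Total independent sets = 152.

152


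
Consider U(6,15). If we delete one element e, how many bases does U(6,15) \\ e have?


Deleting e from U(6,15) gives U(6,14) since n > r.
Bases of U(6,14) = C(14,6) = 14! / (6! * 8!) = 3003.

3003


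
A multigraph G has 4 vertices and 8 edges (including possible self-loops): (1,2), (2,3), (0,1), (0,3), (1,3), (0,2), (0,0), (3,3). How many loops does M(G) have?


In a graphic matroid, a loop is a self-loop edge (u,u) with rank 0.
Examining all 8 edges for self-loops...
Self-loops found: (0,0), (3,3)
Number of loops = 2.

2


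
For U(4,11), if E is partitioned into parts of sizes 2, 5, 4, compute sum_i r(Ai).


r(Ai) = min(|Ai|, 4) for each part.
Sum = min(2,4) + min(5,4) + min(4,4)
    = 2 + 4 + 4
    = 10.

10


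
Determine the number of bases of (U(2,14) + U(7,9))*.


(M1+M2)* = M1* + M2*.
M1* = U(12,14), bases: C(14,12) = 91.
M2* = U(2,9), bases: C(9,2) = 36.
|B(M*)| = 91 * 36 = 3276.

3276


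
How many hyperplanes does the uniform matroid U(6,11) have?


Hyperplanes of U(6,11) are flats of rank 5.
In a uniform matroid, these are exactly the (5)-element subsets.
Count = C(11,5) = 462.

462


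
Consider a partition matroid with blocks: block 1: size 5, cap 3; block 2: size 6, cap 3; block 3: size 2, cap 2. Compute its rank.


Rank of a partition matroid = sum of min(|Si|, ci) for each block.
= min(5,3) + min(6,3) + min(2,2)
= 3 + 3 + 2
= 8.

8


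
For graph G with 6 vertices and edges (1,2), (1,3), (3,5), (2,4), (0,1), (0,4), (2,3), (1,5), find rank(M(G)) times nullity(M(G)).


r(M) = |V| - c = 6 - 1 = 5.
nullity = |E| - r(M) = 8 - 5 = 3.
Product = 5 * 3 = 15.

15


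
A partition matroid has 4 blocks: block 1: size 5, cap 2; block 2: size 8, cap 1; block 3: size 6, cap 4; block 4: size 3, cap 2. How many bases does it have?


A basis picks exactly ci elements from block i.
Number of bases = product of C(|Si|, ci).
= C(5,2) * C(8,1) * C(6,4) * C(3,2)
= 10 * 8 * 15 * 3
= 3600.

3600


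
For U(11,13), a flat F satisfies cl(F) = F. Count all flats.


Flats of U(11,13): every subset of size < 11 is a flat, plus E itself.
Count = (13 choose 0) + (13 choose 1) + (13 choose 2) + (13 choose 3) + (13 choose 4) + (13 choose 5) + (13 choose 6) + (13 choose 7) + (13 choose 8) + (13 choose 9) + (13 choose 10) + 1
     = 1 + 13 + 78 + 286 + 715 + 1287 + 1716 + 1716 + 1287 + 715 + 286 + 1
     = 8101.

8101


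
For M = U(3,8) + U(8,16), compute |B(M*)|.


(M1+M2)* = M1* + M2*.
M1* = U(5,8), bases: C(8,5) = 56.
M2* = U(8,16), bases: C(16,8) = 12870.
|B(M*)| = 56 * 12870 = 720720.

720720


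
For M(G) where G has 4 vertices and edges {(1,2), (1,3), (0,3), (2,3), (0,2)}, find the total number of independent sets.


An independent set in a graphic matroid is an acyclic edge subset.
G has 4 vertices and 5 edges.
Enumerate all 2^5 = 32 subsets, checking for acyclicity.
Total independent sets = 24.

24


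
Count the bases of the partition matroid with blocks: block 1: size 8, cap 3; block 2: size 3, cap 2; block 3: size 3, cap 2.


A basis picks exactly ci elements from block i.
Number of bases = product of C(|Si|, ci).
= C(8,3) * C(3,2) * C(3,2)
= 56 * 3 * 3
= 504.

504


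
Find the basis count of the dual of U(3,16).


The dual of U(r,n) is U(n-r, n) = U(13,16).
Bases of U(13,16) are all (13)-element subsets.
|B(M*)| = C(16,13) = 16! / (13! * 3!) = 560.

560


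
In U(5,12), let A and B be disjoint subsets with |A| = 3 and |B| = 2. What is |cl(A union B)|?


|A union B| = 3 + 2 = 5 (disjoint).
In U(5,12), cl(S) = S if |S| < 5, else cl(S) = E.
Since 5 >= 5, cl(A union B) = E.
|cl(A union B)| = 12.

12


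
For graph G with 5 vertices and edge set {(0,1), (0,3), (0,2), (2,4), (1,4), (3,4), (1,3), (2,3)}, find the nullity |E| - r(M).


Cycle rank (nullity) = |E| - r(M) = |E| - (|V| - c).
|E| = 8, |V| = 5, c = 1.
Nullity = 8 - (5 - 1) = 8 - 4 = 4.

4


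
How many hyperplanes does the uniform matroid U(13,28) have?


Hyperplanes of U(13,28) are flats of rank 12.
In a uniform matroid, these are exactly the (12)-element subsets.
Count = C(28,12) = 28! / (12! * 16!) = 30421755.

30421755


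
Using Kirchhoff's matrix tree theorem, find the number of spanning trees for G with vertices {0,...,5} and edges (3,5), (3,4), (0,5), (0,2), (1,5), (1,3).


By Kirchhoff's matrix tree theorem, the number of spanning trees equals
the determinant of any cofactor of the Laplacian matrix L.
G has 6 vertices and 6 edges.
Computing the (5 x 5) cofactor determinant gives 3.

3


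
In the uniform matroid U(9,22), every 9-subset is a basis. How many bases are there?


Bases of U(9,22) are all 9-element subsets of the 22-element ground set.
Number of bases = C(22,9).
(22 choose 9) = 497420.

497420


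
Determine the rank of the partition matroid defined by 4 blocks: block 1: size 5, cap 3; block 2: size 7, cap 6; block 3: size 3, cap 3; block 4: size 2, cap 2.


Rank of a partition matroid = sum of min(|Si|, ci) for each block.
= min(5,3) + min(7,6) + min(3,3) + min(2,2)
= 3 + 6 + 3 + 2
= 14.

14


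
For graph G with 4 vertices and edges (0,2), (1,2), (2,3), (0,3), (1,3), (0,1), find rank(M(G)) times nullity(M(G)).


r(M) = |V| - c = 4 - 1 = 3.
nullity = |E| - r(M) = 6 - 3 = 3.
Product = 3 * 3 = 9.

9


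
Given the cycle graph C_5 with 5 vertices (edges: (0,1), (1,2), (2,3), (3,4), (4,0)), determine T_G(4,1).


T(C_5; x,y) = x + x^2 + ... + x^(4) + y.
T(4,1) = 4^1 + 4^2 + 4^3 + 4^4 + 1
= 4 + 16 + 64 + 256 + 1
= 341.

341


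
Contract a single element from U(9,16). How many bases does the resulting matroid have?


Contracting e from U(9,16) gives U(8,15).
Bases of U(8,15) = (15 choose 8) = 6435.

6435


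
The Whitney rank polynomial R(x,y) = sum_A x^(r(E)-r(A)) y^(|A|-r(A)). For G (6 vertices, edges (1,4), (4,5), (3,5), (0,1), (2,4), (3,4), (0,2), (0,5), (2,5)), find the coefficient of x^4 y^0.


R(x,y) = sum over A in 2^E of x^(r(E)-r(A)) * y^(|A|-r(A)).
G has 6 vertices, 9 edges. r(E) = 5.
Enumerate all 2^9 = 512 subsets.
Count subsets with r(E)-r(A)=4 and |A|-r(A)=0: 9.

9


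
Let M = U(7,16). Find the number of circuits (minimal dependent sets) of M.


In U(7,16), circuits are the (8)-element subsets.
Any set of 8 elements is dependent, and removing any one element gives
an independent set of size 7, so it is a minimal dependent set.
Number of circuits = (16 choose 8) = 12870.

12870


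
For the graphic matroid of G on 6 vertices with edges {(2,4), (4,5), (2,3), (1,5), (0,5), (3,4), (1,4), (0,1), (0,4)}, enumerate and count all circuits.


A circuit in a graphic matroid = edge set of a simple cycle.
G has 6 vertices and 9 edges.
Enumerating all minimal edge subsets forming cycles...
Total circuits found: 8.

8


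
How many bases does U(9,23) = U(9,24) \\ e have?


Deleting e from U(9,24) gives U(9,23) since n > r.
Bases of U(9,23) = C(23,9) = 817190.

817190


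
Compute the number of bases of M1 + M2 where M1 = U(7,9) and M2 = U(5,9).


Bases of a direct sum M1 + M2: |B| = |B(M1)| * |B(M2)|.
|B(U(7,9))| = C(9,7) = 36.
|B(U(5,9))| = C(9,5) = 126.
Total bases = 36 * 126 = 4536.

4536


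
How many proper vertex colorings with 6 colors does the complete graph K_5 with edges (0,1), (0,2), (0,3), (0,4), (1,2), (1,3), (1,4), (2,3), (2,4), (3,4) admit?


P(K_5, k) = k(k-1)(k-2)...(k-4).
P(6) = (6) * (5) * (4) * (3) * (2) = 720.

720


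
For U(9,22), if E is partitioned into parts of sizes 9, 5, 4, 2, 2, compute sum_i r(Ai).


r(Ai) = min(|Ai|, 9) for each part.
Sum = min(9,9) + min(5,9) + min(4,9) + min(2,9) + min(2,9)
    = 9 + 5 + 4 + 2 + 2
    = 22.

22


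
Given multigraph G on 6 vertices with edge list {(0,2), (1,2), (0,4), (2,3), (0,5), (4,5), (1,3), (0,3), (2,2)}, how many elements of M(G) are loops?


In a graphic matroid, a loop is a self-loop edge (u,u) with rank 0.
Examining all 9 edges for self-loops...
Self-loops found: (2,2)
Number of loops = 1.

1


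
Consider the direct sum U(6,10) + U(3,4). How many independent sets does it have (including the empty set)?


For a direct sum, |I(M1+M2)| = |I(M1)| * |I(M2)|.
|I(U(6,10))| = sum C(10,k) for k=0..6 = 848.
|I(U(3,4))| = sum C(4,k) for k=0..3 = 15.
Total = 848 * 15 = 12720.

12720


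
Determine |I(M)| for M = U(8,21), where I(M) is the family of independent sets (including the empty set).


Independent sets of U(8,21) are all subsets of size <= 8.
Count = C(21,0) + C(21,1) + C(21,2) + C(21,3) + C(21,4) + C(21,5) + C(21,6) + C(21,7) + C(21,8)
     = 1 + 21 + 210 + 1330 + 5985 + 20349 + 54264 + 116280 + 203490
     = 401930.

401930


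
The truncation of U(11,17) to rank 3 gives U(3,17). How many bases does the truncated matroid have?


Truncating U(11,17) to rank 3 gives U(3,17).
Bases of U(3,17) are all 3-element subsets of 17 elements.
Number of bases = C(17,3) = 17! / (3! * 14!) = 680.

680


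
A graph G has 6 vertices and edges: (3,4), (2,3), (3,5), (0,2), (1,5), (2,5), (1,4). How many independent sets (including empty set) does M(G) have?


An independent set in a graphic matroid is an acyclic edge subset.
G has 6 vertices and 7 edges.
Enumerate all 2^7 = 128 subsets, checking for acyclicity.
Total independent sets = 104.

104


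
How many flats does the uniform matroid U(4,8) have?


Flats of U(4,8): every subset of size < 4 is a flat, plus E itself.
Count = (8 choose 0) + (8 choose 1) + (8 choose 2) + (8 choose 3) + 1
     = 1 + 8 + 28 + 56 + 1
     = 94.

94


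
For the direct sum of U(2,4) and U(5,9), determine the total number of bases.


Bases of a direct sum M1 + M2: |B| = |B(M1)| * |B(M2)|.
|B(U(2,4))| = C(4,2) = 6.
|B(U(5,9))| = C(9,5) = 126.
Total bases = 6 * 126 = 756.

756


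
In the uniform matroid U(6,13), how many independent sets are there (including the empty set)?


Independent sets of U(6,13) are all subsets of size <= 6.
Count = C(13,0) + C(13,1) + C(13,2) + C(13,3) + C(13,4) + C(13,5) + C(13,6)
     = 1 + 13 + 78 + 286 + 715 + 1287 + 1716
     = 4096.

4096


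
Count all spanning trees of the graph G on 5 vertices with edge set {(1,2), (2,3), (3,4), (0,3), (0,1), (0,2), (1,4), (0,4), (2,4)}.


By Kirchhoff's matrix tree theorem, the number of spanning trees equals
the determinant of any cofactor of the Laplacian matrix L.
G has 5 vertices and 9 edges.
Computing the (4 x 4) cofactor determinant gives 75.

75


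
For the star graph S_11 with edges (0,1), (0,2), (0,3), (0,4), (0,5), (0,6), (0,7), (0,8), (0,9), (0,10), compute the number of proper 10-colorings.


P(tree, k) = k * (k-1)^(10) for any tree on 11 vertices.
P(10) = 10 * 9^10 = 10 * 3486784401 = 34867844010.

34867844010


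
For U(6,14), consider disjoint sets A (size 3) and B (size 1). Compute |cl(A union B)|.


|A union B| = 3 + 1 = 4 (disjoint).
In U(6,14), cl(S) = S if |S| < 6, else cl(S) = E.
Since 4 < 6, cl(A union B) = A union B.
|cl(A union B)| = 4.

4


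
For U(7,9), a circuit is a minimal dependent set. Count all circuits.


In U(7,9), circuits are the (8)-element subsets.
Any set of 8 elements is dependent, and removing any one element gives
an independent set of size 7, so it is a minimal dependent set.
Number of circuits = (9 choose 8) = 9.

9


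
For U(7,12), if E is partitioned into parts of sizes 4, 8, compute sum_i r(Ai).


r(Ai) = min(|Ai|, 7) for each part.
Sum = min(4,7) + min(8,7)
    = 4 + 7
    = 11.

11


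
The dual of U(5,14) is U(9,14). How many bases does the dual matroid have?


The dual of U(r,n) is U(n-r, n) = U(9,14).
Bases of U(9,14) are all (9)-element subsets.
|B(M*)| = C(14,9) = 14! / (9! * 5!) = 2002.

2002


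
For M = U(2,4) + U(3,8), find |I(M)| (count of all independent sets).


For a direct sum, |I(M1+M2)| = |I(M1)| * |I(M2)|.
|I(U(2,4))| = sum C(4,k) for k=0..2 = 11.
|I(U(3,8))| = sum C(8,k) for k=0..3 = 93.
Total = 11 * 93 = 1023.

1023


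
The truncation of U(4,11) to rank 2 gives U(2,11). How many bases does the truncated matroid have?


Truncating U(4,11) to rank 2 gives U(2,11).
Bases of U(2,11) are all 2-element subsets of 11 elements.
Number of bases = C(11,2) = 11! / (2! * 9!) = 55.

55


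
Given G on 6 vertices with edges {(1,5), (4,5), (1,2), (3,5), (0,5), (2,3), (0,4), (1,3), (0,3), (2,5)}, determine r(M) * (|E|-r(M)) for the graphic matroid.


r(M) = |V| - c = 6 - 1 = 5.
nullity = |E| - r(M) = 10 - 5 = 5.
Product = 5 * 5 = 25.

25


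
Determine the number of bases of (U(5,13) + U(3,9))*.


(M1+M2)* = M1* + M2*.
M1* = U(8,13), bases: C(13,8) = 1287.
M2* = U(6,9), bases: C(9,6) = 84.
|B(M*)| = 1287 * 84 = 108108.

108108


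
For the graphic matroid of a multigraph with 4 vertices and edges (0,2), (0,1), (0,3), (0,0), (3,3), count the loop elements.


In a graphic matroid, a loop is a self-loop edge (u,u) with rank 0.
Examining all 5 edges for self-loops...
Self-loops found: (0,0), (3,3)
Number of loops = 2.

2


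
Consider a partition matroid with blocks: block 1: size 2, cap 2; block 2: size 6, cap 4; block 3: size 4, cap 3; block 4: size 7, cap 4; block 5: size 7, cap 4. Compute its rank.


Rank of a partition matroid = sum of min(|Si|, ci) for each block.
= min(2,2) + min(6,4) + min(4,3) + min(7,4) + min(7,4)
= 2 + 4 + 3 + 4 + 4
= 17.

17


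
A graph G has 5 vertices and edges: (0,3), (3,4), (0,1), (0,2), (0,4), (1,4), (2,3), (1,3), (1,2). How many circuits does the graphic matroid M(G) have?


A circuit in a graphic matroid = edge set of a simple cycle.
G has 5 vertices and 9 edges.
Enumerating all minimal edge subsets forming cycles...
Total circuits found: 22.

22


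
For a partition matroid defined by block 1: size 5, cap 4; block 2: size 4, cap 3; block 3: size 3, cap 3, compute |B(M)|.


A basis picks exactly ci elements from block i.
Number of bases = product of C(|Si|, ci).
= C(5,4) * C(4,3) * C(3,3)
= 5 * 4 * 1
= 20.

20


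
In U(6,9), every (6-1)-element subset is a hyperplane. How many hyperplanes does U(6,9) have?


Hyperplanes of U(6,9) are flats of rank 5.
In a uniform matroid, these are exactly the (5)-element subsets.
Count = (9 choose 5) = 126.

126


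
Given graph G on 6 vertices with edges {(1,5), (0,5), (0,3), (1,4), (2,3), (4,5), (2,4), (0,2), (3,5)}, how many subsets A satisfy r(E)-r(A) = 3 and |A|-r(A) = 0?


R(x,y) = sum over A in 2^E of x^(r(E)-r(A)) * y^(|A|-r(A)).
G has 6 vertices, 9 edges. r(E) = 5.
Enumerate all 2^9 = 512 subsets.
Count subsets with r(E)-r(A)=3 and |A|-r(A)=0: 36.

36


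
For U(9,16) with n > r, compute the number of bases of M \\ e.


Deleting e from U(9,16) gives U(9,15) since n > r.
Bases of U(9,15) = C(15,9) = 15! / (9! * 6!) = 5005.

5005
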